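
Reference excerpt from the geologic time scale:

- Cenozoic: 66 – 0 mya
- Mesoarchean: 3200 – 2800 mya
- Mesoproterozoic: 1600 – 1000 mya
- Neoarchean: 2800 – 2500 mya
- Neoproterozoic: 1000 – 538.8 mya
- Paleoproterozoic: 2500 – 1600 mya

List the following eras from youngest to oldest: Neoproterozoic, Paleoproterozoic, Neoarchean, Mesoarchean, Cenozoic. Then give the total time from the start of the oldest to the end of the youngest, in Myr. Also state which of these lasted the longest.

Start ages (Ma): Mesoarchean 3200, Neoarchean 2800, Paleoproterozoic 2500, Neoproterozoic 1000, Cenozoic 66.
Ordered youngest to oldest: Cenozoic, Neoproterozoic, Paleoproterozoic, Neoarchean, Mesoarchean.
Span = 3200 − 0 = 3200 Myr.
Durations: Cenozoic 66, Neoarchean 300, Mesoarchean 400, Neoproterozoic 461.2, Paleoproterozoic 900 → longest is Paleoproterozoic (900 Myr).

Cenozoic → Neoproterozoic → Paleoproterozoic → Neoarchean → Mesoarchean; total span 3200 Myr; longest is Paleoproterozoic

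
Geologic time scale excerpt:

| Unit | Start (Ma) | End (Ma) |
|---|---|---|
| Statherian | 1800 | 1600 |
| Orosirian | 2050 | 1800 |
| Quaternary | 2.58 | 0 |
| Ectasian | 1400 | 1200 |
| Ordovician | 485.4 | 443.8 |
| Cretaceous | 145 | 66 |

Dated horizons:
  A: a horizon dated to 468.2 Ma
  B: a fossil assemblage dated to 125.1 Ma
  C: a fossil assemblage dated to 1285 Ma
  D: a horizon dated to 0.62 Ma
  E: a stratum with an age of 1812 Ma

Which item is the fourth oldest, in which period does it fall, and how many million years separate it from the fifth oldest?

Sorted oldest-first by Ma: E (1812), C (1285), A (468.2), B (125.1), D (0.62).
The fourth oldest is B at 125.1 Ma, which lies in 145–66 Ma: the Cretaceous.
The fifth oldest is D at 0.62 Ma; separation = |125.1 − 0.62| = 124.48 Myr.

B, in the Cretaceous; 124.48 million years to D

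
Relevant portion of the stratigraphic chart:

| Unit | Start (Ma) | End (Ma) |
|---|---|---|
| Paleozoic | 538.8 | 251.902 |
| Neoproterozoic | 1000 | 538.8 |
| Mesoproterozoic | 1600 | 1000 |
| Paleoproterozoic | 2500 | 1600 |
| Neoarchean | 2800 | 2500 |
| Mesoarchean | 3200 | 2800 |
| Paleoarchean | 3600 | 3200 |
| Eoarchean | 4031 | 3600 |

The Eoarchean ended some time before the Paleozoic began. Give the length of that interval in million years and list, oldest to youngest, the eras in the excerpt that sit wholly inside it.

3061.2 million years; Paleoarchean, Mesoarchean, Neoarchean, Paleoproterozoic, Mesoproterozoic, Neoproterozoic

End of Eoarchean = 3600 Ma; start of Paleozoic = 538.8 Ma.
Gap = 3600 − 538.8 = 3061.2 Myr.
Eras wholly inside 3600–538.8 Ma: Paleoarchean (3600–3200), Mesoarchean (3200–2800), Neoarchean (2800–2500), Paleoproterozoic (2500–1600), Mesoproterozoic (1600–1000), Neoproterozoic (1000–538.8).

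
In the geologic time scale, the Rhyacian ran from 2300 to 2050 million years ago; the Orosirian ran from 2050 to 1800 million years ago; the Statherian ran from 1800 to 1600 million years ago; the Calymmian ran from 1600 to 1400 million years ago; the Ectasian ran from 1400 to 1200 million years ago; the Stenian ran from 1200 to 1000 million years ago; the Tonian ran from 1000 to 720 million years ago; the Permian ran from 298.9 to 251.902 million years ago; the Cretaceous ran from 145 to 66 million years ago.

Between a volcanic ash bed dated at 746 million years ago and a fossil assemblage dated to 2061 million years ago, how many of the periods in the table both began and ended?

The older date is 2061 Ma and the younger is 746 Ma.
Periods with start < 2061 and end > 746 Ma: Orosirian (2050–1800), Statherian (1800–1600), Calymmian (1600–1400), Ectasian (1400–1200), Stenian (1200–1000).
That is 5 complete periods.

5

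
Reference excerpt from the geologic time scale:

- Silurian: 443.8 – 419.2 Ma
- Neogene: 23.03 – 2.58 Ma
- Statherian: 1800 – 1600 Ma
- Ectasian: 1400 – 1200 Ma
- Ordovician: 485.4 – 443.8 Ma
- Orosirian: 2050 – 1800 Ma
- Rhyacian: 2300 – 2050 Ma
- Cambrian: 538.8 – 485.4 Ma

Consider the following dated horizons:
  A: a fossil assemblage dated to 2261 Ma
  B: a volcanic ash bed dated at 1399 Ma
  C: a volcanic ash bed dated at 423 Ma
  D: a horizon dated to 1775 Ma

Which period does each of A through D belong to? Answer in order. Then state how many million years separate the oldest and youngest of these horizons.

A — Rhyacian; B — Ectasian; C — Silurian; D — Statherian; span 1838 million years

Match each age against the start–end ranges in the excerpt: A = 2261 Ma → Rhyacian (2300–2050); B = 1399 Ma → Ectasian (1400–1200); C = 423 Ma → Silurian (443.8–419.2); D = 1775 Ma → Statherian (1800–1600).
The largest age is 2261 Ma and the smallest is 423 Ma; their difference is 1838 Myr.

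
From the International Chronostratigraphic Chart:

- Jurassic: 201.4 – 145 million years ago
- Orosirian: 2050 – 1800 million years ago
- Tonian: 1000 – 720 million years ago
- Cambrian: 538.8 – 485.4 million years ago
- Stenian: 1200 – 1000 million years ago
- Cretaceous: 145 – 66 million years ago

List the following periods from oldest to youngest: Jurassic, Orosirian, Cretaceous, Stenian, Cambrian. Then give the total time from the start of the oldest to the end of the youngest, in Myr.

From the excerpt: Jurassic 201.4–145; Orosirian 2050–1800; Cretaceous 145–66; Stenian 1200–1000; Cambrian 538.8–485.4 (Ma).
Larger Ma is earlier, so the oldest is Orosirian and the youngest is Cretaceous; oldest to youngest: Orosirian, Stenian, Cambrian, Jurassic, Cretaceous.
Oldest start 2050 minus youngest end 66 gives 1984 Myr overall.

Orosirian, Stenian, Cambrian, Jurassic, Cretaceous; total span 1984 Myr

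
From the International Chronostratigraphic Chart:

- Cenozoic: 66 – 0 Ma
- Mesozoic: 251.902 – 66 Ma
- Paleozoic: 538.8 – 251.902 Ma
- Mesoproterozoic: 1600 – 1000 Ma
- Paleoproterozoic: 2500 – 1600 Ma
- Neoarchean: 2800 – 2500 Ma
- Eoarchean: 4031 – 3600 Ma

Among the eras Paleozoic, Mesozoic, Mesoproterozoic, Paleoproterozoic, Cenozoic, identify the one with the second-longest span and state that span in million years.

Durations: Paleozoic 286.898; Mesozoic 185.902; Mesoproterozoic 600; Paleoproterozoic 900; Cenozoic 66 Myr.
Sorted longest-first: Paleoproterozoic (900), Mesoproterozoic (600), Paleozoic (286.898), Mesozoic (185.902), Cenozoic (66).
The second longest is Mesoproterozoic at 600 Myr.

Mesoproterozoic, 600 million years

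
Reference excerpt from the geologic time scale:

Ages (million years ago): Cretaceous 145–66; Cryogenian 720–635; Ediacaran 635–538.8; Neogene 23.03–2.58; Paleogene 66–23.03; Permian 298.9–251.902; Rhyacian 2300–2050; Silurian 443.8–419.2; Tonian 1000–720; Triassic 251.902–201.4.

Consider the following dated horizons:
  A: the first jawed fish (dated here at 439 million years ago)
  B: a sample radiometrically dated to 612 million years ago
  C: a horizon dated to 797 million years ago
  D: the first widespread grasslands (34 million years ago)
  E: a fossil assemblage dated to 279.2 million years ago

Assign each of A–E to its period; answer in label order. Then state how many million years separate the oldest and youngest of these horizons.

A — Silurian; B — Ediacaran; C — Tonian; D — Paleogene; E — Permian; span 763 million years

A: 439 Ma lies in 443.8–419.2 Ma, so Silurian.
B: 612 Ma lies in 635–538.8 Ma, so Ediacaran.
C: 797 Ma lies in 1000–720 Ma, so Tonian.
D: 34 Ma lies in 66–23.03 Ma, so Paleogene.
E: 279.2 Ma lies in 298.9–251.902 Ma, so Permian.
Oldest = 797 Ma, youngest = 34 Ma → span 763 Myr.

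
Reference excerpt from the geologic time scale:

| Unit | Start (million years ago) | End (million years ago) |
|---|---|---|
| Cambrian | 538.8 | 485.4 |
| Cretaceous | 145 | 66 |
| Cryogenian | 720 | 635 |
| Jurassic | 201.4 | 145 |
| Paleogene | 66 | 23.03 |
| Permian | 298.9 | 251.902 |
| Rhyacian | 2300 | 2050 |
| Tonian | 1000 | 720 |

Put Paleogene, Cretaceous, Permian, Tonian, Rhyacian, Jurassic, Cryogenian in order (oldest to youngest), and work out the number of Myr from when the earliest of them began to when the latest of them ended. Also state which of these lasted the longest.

From the excerpt: Paleogene 66–23.03; Cretaceous 145–66; Permian 298.9–251.902; Tonian 1000–720; Rhyacian 2300–2050; Jurassic 201.4–145; Cryogenian 720–635 (Ma).
Larger Ma is earlier, so the oldest is Rhyacian and the youngest is Paleogene; oldest to youngest: Rhyacian, Tonian, Cryogenian, Permian, Jurassic, Cretaceous, Paleogene.
Oldest start 2300 minus youngest end 23.03 gives 2276.97 Myr overall.
Individual lengths (start − end): Jurassic 56.4; Rhyacian 250; Tonian 280; Permian 46.998; Cryogenian 85; Cretaceous 79; Paleogene 42.97. The largest is Tonian at 280 Myr.

Rhyacian → Tonian → Cryogenian → Permian → Jurassic → Cretaceous → Paleogene; total span 2276.97 Myr; longest is Tonian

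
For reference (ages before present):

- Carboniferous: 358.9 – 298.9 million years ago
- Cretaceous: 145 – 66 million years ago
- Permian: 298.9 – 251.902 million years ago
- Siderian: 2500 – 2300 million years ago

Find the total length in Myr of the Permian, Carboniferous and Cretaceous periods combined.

185.998 million years

Duration is start − end for each: (298.9 − 251.902) + (358.9 − 298.9) + (145 − 66).
That is 46.998 + 60 + 79, which totals 185.998 million years.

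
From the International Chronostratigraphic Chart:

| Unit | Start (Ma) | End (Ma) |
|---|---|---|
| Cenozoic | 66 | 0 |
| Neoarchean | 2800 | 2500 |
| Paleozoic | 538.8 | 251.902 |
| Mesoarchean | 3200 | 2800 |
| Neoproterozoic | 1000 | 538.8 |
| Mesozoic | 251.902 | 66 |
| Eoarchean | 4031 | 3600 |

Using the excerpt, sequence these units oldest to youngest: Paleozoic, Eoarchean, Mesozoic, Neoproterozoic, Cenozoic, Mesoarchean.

Eoarchean, Mesoarchean, Neoproterozoic, Paleozoic, Mesozoic, Cenozoic

The oldest of these is Eoarchean (starts 4031 Ma) and the youngest is Cenozoic (ends 0 Ma).
In between, by decreasing start age: Mesoarchean (3200), Neoproterozoic (1000), Paleozoic (538.8), Mesozoic (251.902).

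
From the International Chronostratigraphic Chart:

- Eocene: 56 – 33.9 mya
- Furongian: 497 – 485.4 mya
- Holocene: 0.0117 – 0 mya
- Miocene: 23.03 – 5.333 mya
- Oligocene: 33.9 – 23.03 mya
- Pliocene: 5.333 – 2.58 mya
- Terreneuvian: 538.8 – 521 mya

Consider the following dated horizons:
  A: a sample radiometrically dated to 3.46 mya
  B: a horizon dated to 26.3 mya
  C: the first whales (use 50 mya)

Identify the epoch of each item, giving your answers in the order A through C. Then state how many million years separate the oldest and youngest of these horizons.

A: 3.46 Ma lies in 5.333–2.58 Ma, so Pliocene.
B: 26.3 Ma lies in 33.9–23.03 Ma, so Oligocene.
C: 50 Ma lies in 56–33.9 Ma, so Eocene.
Oldest = 50 Ma, youngest = 3.46 Ma → span 46.54 Myr.

A — Pliocene; B — Oligocene; C — Eocene; span 46.54 million years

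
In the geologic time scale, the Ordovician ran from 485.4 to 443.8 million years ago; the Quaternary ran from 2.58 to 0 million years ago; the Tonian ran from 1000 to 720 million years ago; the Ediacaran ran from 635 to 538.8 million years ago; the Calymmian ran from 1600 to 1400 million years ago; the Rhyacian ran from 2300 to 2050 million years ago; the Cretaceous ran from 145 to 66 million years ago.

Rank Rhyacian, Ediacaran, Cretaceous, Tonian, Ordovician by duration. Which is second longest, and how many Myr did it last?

Start − end for each: Rhyacian 2300 − 2050 = 250; Ediacaran 635 − 538.8 = 96.2; Cretaceous 145 − 66 = 79; Tonian 1000 − 720 = 280; Ordovician 485.4 − 443.8 = 41.6.
Ranking these from longest: Tonian > Rhyacian > Ediacaran > Cretaceous > Ordovician.
Position 2 in that ranking is Rhyacian, which lasted 250 Myr.

Rhyacian, 250 million years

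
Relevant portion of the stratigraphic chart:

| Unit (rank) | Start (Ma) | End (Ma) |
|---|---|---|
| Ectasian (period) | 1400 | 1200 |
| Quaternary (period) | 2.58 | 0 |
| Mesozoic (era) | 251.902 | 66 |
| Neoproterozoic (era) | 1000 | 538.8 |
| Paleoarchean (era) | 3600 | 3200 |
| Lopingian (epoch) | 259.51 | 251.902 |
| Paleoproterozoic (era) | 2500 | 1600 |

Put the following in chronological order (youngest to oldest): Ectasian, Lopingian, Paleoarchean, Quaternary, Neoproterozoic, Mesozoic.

Read off each span (Ma): Ectasian 1400–1200; Lopingian 259.51–251.902; Paleoarchean 3600–3200; Quaternary 2.58–0; Neoproterozoic 1000–538.8; Mesozoic 251.902–66.
Larger Ma is older, so oldest→youngest is Paleoarchean, Ectasian, Neoproterozoic, Lopingian, Mesozoic, Quaternary; reverse it for youngest→oldest.

Quaternary → Mesozoic → Lopingian → Neoproterozoic → Ectasian → Paleoarchean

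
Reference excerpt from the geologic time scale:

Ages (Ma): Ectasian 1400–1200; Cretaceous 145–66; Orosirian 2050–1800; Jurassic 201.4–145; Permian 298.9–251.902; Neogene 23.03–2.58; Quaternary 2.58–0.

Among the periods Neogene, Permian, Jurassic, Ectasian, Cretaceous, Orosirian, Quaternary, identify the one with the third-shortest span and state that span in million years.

Permian, 46.998 million years

Start − end for each: Neogene 23.03 − 2.58 = 20.45; Permian 298.9 − 251.902 = 46.998; Jurassic 201.4 − 145 = 56.4; Ectasian 1400 − 1200 = 200; Cretaceous 145 − 66 = 79; Orosirian 2050 − 1800 = 250; Quaternary 2.58 − 0 = 2.58.
Ranking these from shortest: Quaternary < Neogene < Permian < Jurassic < Cretaceous < Ectasian < Orosirian.
Position 3 in that ranking is Permian, which lasted 46.998 Myr.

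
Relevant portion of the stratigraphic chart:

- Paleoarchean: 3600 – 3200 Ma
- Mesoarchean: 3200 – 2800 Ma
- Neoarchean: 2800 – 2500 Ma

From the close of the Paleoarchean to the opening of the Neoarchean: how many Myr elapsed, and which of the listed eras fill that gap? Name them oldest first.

400 million years; Mesoarchean

End of Paleoarchean = 3200 Ma; start of Neoarchean = 2800 Ma.
Gap = 3200 − 2800 = 400 Myr.
Eras wholly inside 3200–2800 Ma: Mesoarchean (3200–2800).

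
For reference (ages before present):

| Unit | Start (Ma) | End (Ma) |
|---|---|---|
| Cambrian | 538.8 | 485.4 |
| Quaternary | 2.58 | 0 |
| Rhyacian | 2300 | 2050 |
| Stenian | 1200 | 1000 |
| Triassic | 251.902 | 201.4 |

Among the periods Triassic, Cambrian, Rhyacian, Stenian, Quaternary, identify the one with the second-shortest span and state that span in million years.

Durations: Triassic 50.502; Cambrian 53.4; Rhyacian 250; Stenian 200; Quaternary 2.58 Myr.
Sorted shortest-first: Quaternary (2.58), Triassic (50.502), Cambrian (53.4), Stenian (200), Rhyacian (250).
The second shortest is Triassic at 50.502 Myr.

Triassic, 50.502 million years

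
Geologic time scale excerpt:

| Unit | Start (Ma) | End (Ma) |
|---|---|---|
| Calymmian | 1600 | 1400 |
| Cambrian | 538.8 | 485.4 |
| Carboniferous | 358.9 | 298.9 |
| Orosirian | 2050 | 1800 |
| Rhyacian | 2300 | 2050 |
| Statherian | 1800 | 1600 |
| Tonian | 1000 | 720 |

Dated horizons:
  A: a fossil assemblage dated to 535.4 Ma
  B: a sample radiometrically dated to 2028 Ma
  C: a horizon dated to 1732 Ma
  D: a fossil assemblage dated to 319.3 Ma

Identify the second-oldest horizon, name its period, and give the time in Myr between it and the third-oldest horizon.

C, in the Statherian; 1196.6 million years to A

Larger Ma means older, so oldest first: B 2028 > C 1732 > A 535.4 > D 319.3.
Counting 2 along gives C (1732 Ma); the excerpt puts that inside the Statherian, 1800–1600 Ma.
Next in line is A (535.4 Ma), and 1732 − 535.4 = 1196.6 Myr.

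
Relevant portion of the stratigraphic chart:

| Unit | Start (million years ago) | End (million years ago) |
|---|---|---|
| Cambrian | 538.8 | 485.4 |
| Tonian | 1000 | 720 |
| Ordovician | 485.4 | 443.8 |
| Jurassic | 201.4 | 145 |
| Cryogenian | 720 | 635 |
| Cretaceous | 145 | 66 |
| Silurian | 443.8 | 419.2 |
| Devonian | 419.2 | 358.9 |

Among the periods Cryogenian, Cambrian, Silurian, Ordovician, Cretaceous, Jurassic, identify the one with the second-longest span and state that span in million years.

Durations: Cryogenian 85; Cambrian 53.4; Silurian 24.6; Ordovician 41.6; Cretaceous 79; Jurassic 56.4 Myr.
Sorted longest-first: Cryogenian (85), Cretaceous (79), Jurassic (56.4), Cambrian (53.4), Ordovician (41.6), Silurian (24.6).
The second longest is Cretaceous at 79 Myr.

Cretaceous, 79 million years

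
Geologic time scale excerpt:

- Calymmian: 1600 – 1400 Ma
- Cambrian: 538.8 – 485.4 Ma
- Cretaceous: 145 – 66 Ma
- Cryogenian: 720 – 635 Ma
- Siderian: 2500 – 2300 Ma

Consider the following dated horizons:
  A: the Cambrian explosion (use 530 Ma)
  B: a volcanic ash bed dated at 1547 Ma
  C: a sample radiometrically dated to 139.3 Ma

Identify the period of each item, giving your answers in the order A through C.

A: 530 Ma lies in 538.8–485.4 Ma, so Cambrian.
B: 1547 Ma lies in 1600–1400 Ma, so Calymmian.
C: 139.3 Ma lies in 145–66 Ma, so Cretaceous.

A — Cambrian; B — Calymmian; C — Cretaceous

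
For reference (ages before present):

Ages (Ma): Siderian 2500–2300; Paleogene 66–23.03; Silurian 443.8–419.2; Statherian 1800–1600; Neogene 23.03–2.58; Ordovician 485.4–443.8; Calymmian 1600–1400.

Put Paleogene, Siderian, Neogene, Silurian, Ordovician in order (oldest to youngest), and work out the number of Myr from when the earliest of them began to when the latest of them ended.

From the excerpt: Paleogene 66–23.03; Siderian 2500–2300; Neogene 23.03–2.58; Silurian 443.8–419.2; Ordovician 485.4–443.8 (Ma).
Larger Ma is earlier, so the oldest is Siderian and the youngest is Neogene; oldest to youngest: Siderian, Ordovician, Silurian, Paleogene, Neogene.
Oldest start 2500 minus youngest end 2.58 gives 2497.42 Myr overall.

Siderian, Ordovician, Silurian, Paleogene, Neogene; total span 2497.42 Myr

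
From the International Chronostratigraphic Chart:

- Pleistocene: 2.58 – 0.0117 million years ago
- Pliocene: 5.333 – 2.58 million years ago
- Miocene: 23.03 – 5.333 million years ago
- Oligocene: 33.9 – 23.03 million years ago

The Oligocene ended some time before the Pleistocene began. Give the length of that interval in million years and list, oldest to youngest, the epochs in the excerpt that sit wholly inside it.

20.45 million years; Miocene, Pliocene

End of Oligocene = 23.03 Ma; start of Pleistocene = 2.58 Ma.
Gap = 23.03 − 2.58 = 20.45 Myr.
Epochs wholly inside 23.03–2.58 Ma: Miocene (23.03–5.333), Pliocene (5.333–2.58).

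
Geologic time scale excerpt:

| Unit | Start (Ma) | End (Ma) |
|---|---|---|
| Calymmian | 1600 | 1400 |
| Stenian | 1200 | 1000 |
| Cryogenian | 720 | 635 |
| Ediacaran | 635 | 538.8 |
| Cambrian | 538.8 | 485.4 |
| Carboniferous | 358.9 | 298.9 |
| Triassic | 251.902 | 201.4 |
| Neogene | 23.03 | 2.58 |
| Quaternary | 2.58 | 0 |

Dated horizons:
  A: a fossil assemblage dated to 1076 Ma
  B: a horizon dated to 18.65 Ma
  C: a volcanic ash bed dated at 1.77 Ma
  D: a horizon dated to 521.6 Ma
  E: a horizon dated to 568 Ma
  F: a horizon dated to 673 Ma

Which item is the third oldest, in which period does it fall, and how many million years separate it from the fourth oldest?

Sorted oldest-first by Ma: A (1076), F (673), E (568), D (521.6), B (18.65), C (1.77).
The third oldest is E at 568 Ma, which lies in 635–538.8 Ma: the Ediacaran.
The fourth oldest is D at 521.6 Ma; separation = |568 − 521.6| = 46.4 Myr.

E, in the Ediacaran; 46.4 million years to D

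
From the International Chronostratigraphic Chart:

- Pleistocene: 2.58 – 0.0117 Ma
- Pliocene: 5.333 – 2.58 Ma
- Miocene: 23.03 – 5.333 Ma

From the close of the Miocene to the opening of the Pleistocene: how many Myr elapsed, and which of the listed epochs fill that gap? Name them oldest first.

2.753 million years; Pliocene

End of Miocene = 5.333 Ma; start of Pleistocene = 2.58 Ma.
Gap = 5.333 − 2.58 = 2.753 Myr.
Epochs wholly inside 5.333–2.58 Ma: Pliocene (5.333–2.58).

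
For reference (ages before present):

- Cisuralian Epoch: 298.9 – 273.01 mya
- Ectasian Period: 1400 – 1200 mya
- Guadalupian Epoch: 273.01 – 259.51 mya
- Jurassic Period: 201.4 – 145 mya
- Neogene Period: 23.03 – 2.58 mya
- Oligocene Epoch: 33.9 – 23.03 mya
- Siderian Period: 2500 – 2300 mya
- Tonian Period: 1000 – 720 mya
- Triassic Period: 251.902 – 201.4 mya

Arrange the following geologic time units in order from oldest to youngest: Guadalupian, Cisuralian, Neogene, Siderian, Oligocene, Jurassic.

The oldest of these is Siderian (starts 2500 Ma) and the youngest is Neogene (ends 2.58 Ma).
In between, by decreasing start age: Cisuralian (298.9), Guadalupian (273.01), Jurassic (201.4), Oligocene (33.9).

Siderian, Cisuralian, Guadalupian, Jurassic, Oligocene, Neogene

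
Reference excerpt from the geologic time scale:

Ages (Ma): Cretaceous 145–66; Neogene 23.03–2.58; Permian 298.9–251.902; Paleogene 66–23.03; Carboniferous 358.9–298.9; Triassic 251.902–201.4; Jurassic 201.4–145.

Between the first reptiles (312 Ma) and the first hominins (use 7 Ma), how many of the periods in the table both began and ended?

5

The older date is 312 Ma and the younger is 7 Ma.
Periods with start < 312 and end > 7 Ma: Permian (298.9–251.902), Triassic (251.902–201.4), Jurassic (201.4–145), Cretaceous (145–66), Paleogene (66–23.03).
That is 5 complete periods.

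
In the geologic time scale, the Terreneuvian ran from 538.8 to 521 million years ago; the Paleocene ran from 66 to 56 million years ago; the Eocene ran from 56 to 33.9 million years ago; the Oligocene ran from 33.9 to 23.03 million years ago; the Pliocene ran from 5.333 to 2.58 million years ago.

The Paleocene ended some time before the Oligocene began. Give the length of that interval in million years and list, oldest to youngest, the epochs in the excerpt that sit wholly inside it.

The Paleocene closes at 56 Ma and the Oligocene opens at 33.9 Ma, so the interval is 56 − 33.9 = 22.1 Myr.
An epoch fits inside if it starts at or after 56 Ma and ends at or before 33.9 Ma; oldest first that gives Eocene.

22.1 million years; Eocene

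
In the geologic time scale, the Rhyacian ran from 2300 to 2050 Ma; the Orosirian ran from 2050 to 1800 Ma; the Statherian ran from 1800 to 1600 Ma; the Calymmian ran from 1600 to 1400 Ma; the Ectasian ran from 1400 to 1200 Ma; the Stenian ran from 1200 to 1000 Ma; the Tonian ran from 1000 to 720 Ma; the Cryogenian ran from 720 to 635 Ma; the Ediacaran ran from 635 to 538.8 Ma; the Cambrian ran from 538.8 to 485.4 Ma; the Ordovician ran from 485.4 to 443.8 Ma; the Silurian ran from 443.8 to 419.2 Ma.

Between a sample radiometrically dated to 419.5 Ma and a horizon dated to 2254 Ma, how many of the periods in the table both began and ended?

The older date is 2254 Ma and the younger is 419.5 Ma.
Periods with start < 2254 and end > 419.5 Ma: Orosirian (2050–1800), Statherian (1800–1600), Calymmian (1600–1400), Ectasian (1400–1200), Stenian (1200–1000), Tonian (1000–720), Cryogenian (720–635), Ediacaran (635–538.8), Cambrian (538.8–485.4), Ordovician (485.4–443.8).
That is 10 complete periods.

10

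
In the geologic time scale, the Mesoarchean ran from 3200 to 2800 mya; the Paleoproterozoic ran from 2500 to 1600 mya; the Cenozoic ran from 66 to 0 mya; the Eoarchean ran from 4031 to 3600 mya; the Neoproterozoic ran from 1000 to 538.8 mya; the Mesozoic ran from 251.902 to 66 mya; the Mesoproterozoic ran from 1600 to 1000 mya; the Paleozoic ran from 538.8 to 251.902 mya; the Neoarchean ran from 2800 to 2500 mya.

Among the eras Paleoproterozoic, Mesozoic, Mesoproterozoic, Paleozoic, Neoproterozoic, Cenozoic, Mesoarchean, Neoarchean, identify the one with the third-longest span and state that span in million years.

Start − end for each: Paleoproterozoic 2500 − 1600 = 900; Mesozoic 251.902 − 66 = 185.902; Mesoproterozoic 1600 − 1000 = 600; Paleozoic 538.8 − 251.902 = 286.898; Neoproterozoic 1000 − 538.8 = 461.2; Cenozoic 66 − 0 = 66; Mesoarchean 3200 − 2800 = 400; Neoarchean 2800 − 2500 = 300.
Ranking these from longest: Paleoproterozoic > Mesoproterozoic > Neoproterozoic > Mesoarchean > Neoarchean > Paleozoic > Mesozoic > Cenozoic.
Position 3 in that ranking is Neoproterozoic, which lasted 461.2 Myr.

Neoproterozoic, 461.2 million years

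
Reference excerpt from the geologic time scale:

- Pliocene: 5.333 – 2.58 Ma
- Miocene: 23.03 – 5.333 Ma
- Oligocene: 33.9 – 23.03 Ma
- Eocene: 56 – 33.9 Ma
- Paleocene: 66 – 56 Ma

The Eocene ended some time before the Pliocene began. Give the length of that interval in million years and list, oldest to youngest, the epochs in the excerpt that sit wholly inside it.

28.567 million years; Oligocene, Miocene

The Eocene closes at 33.9 Ma and the Pliocene opens at 5.333 Ma, so the interval is 33.9 − 5.333 = 28.567 Myr.
An epoch fits inside if it starts at or after 33.9 Ma and ends at or before 5.333 Ma; oldest first that gives Oligocene, Miocene.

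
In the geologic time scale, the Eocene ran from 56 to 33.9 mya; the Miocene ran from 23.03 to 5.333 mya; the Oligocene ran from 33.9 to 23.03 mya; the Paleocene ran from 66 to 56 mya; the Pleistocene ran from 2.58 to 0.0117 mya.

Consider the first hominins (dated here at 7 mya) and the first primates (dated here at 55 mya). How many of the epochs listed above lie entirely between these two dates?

1

55 Ma sits inside the Eocene (56–33.9) and 7 Ma inside the Miocene (23.03–5.333); neither of those is wholly between the two dates.
The listed epochs lying completely between them are Oligocene — 1 in all.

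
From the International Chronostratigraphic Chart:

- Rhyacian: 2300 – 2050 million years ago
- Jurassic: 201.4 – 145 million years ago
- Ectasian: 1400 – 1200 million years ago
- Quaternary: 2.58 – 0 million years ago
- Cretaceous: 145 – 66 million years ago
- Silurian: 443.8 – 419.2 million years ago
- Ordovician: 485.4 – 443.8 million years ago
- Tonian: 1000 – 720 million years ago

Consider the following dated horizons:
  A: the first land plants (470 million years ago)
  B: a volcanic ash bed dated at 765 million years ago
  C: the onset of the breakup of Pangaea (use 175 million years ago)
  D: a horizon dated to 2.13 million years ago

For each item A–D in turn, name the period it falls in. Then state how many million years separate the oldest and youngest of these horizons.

Match each age against the start–end ranges in the excerpt: A = 470 Ma → Ordovician (485.4–443.8); B = 765 Ma → Tonian (1000–720); C = 175 Ma → Jurassic (201.4–145); D = 2.13 Ma → Quaternary (2.58–0).
The largest age is 765 Ma and the smallest is 2.13 Ma; their difference is 762.87 Myr.

A — Ordovician; B — Tonian; C — Jurassic; D — Quaternary; span 762.87 million years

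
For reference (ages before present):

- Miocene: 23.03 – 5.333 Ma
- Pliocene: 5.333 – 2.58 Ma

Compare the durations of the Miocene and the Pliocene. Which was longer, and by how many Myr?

Miocene: 23.03 − 5.333 = 17.697 Myr.
Pliocene: 5.333 − 2.58 = 2.753 Myr.
Difference: 17.697 − 2.753 = 14.944 Myr, so the Miocene was longer.

Miocene, by 14.944 million years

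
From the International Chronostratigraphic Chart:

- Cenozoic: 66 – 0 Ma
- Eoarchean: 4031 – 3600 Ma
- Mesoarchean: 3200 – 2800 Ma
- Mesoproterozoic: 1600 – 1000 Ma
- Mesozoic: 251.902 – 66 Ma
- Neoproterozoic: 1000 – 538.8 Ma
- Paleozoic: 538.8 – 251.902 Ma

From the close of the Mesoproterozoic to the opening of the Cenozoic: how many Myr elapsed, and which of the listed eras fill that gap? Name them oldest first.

934 million years; Neoproterozoic, Paleozoic, Mesozoic

The Mesoproterozoic closes at 1000 Ma and the Cenozoic opens at 66 Ma, so the interval is 1000 − 66 = 934 Myr.
An era fits inside if it starts at or after 1000 Ma and ends at or before 66 Ma; oldest first that gives Neoproterozoic, Paleozoic, Mesozoic.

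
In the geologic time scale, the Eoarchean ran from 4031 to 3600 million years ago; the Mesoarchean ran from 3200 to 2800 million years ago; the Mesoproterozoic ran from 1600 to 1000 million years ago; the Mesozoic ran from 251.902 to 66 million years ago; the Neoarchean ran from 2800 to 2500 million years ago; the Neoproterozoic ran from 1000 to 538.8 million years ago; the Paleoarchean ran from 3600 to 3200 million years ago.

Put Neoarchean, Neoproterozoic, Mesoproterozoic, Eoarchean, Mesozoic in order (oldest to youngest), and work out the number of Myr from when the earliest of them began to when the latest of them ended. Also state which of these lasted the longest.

Eoarchean, Neoarchean, Mesoproterozoic, Neoproterozoic, Mesozoic; total span 3965 Myr; longest is Mesoproterozoic

From the excerpt: Neoarchean 2800–2500; Neoproterozoic 1000–538.8; Mesoproterozoic 1600–1000; Eoarchean 4031–3600; Mesozoic 251.902–66 (Ma).
Larger Ma is earlier, so the oldest is Eoarchean and the youngest is Mesozoic; oldest to youngest: Eoarchean, Neoarchean, Mesoproterozoic, Neoproterozoic, Mesozoic.
Oldest start 4031 minus youngest end 66 gives 3965 Myr overall.
Individual lengths (start − end): Eoarchean 431; Neoproterozoic 461.2; Mesoproterozoic 600; Neoarchean 300; Mesozoic 185.902. The largest is Mesoproterozoic at 600 Myr.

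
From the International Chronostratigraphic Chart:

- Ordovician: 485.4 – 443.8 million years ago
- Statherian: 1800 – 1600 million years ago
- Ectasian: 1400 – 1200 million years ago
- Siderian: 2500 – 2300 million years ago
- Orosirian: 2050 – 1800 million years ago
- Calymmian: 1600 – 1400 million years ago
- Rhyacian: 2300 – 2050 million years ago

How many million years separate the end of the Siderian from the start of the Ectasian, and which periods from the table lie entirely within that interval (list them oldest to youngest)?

900 million years; Rhyacian, Orosirian, Statherian, Calymmian

End of Siderian = 2300 Ma; start of Ectasian = 1400 Ma.
Gap = 2300 − 1400 = 900 Myr.
Periods wholly inside 2300–1400 Ma: Rhyacian (2300–2050), Orosirian (2050–1800), Statherian (1800–1600), Calymmian (1600–1400).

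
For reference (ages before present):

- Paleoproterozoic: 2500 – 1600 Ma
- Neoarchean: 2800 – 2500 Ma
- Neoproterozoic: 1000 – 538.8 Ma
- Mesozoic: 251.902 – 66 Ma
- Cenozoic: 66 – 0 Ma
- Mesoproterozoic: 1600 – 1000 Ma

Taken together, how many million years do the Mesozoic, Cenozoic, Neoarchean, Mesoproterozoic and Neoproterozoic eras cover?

1613.102 million years

Each duration: Mesozoic = 185.902; Cenozoic = 66; Neoarchean = 300; Mesoproterozoic = 600; Neoproterozoic = 461.2.
Sum: 185.902 + 66 + 300 + 600 + 461.2 = 1613.102 Myr.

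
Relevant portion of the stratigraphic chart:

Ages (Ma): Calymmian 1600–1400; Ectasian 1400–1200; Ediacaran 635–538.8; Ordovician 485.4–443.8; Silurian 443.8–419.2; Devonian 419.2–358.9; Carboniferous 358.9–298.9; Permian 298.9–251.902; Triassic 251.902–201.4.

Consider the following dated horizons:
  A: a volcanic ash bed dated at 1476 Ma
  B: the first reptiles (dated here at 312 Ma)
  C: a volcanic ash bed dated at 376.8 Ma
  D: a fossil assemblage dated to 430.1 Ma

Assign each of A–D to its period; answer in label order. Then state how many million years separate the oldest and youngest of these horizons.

Match each age against the start–end ranges in the excerpt: A = 1476 Ma → Calymmian (1600–1400); B = 312 Ma → Carboniferous (358.9–298.9); C = 376.8 Ma → Devonian (419.2–358.9); D = 430.1 Ma → Silurian (443.8–419.2).
The largest age is 1476 Ma and the smallest is 312 Ma; their difference is 1164 Myr.

A — Calymmian; B — Carboniferous; C — Devonian; D — Silurian; span 1164 million years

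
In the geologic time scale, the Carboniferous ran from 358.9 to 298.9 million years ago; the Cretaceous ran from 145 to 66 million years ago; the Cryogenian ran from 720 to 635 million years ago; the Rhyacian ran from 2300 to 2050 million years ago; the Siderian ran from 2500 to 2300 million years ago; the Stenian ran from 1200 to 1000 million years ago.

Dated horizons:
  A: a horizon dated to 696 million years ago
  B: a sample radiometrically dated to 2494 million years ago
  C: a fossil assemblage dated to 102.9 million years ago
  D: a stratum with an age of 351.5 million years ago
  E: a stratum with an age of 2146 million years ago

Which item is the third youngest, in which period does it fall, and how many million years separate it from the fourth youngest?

Smaller Ma means younger, so youngest first: C 102.9 < D 351.5 < A 696 < E 2146 < B 2494.
Counting 3 along gives A (696 Ma); the excerpt puts that inside the Cryogenian, 720–635 Ma.
Next in line is E (2146 Ma), and 2146 − 696 = 1450 Myr.

A, in the Cryogenian; 1450 million years to E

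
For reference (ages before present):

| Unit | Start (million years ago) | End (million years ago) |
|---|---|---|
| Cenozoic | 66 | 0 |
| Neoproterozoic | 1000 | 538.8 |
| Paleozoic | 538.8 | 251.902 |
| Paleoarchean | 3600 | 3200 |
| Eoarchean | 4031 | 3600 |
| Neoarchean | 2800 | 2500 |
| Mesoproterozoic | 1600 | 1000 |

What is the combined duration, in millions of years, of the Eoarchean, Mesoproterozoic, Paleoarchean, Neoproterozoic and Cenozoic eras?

Each duration: Eoarchean = 431; Mesoproterozoic = 600; Paleoarchean = 400; Neoproterozoic = 461.2; Cenozoic = 66.
Sum: 431 + 600 + 400 + 461.2 + 66 = 1958.2 Myr.

1958.2 million years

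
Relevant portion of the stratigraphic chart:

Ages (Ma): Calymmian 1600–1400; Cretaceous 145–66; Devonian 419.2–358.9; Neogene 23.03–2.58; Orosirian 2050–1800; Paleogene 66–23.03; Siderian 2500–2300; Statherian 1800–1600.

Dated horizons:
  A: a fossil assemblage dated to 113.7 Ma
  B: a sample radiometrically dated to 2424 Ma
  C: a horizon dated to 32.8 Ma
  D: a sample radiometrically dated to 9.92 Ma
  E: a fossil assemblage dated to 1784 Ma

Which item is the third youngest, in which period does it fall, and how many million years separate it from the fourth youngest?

A, in the Cretaceous; 1670.3 million years to E

Smaller Ma means younger, so youngest first: D 9.92 < C 32.8 < A 113.7 < E 1784 < B 2424.
Counting 3 along gives A (113.7 Ma); the excerpt puts that inside the Cretaceous, 145–66 Ma.
Next in line is E (1784 Ma), and 1784 − 113.7 = 1670.3 Myr.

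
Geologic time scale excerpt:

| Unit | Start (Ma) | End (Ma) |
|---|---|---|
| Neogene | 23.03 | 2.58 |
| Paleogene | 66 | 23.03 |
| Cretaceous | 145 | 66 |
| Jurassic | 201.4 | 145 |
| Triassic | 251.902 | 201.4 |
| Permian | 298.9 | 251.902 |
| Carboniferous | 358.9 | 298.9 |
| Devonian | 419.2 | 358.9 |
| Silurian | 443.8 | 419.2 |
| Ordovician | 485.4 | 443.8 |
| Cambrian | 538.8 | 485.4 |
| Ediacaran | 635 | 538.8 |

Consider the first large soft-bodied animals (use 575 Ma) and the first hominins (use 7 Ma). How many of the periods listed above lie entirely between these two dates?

575 Ma sits inside the Ediacaran (635–538.8) and 7 Ma inside the Neogene (23.03–2.58); neither of those is wholly between the two dates.
The listed periods lying completely between them are Cambrian, Ordovician, Silurian, Devonian, Carboniferous, Permian, Triassic, Jurassic, Cretaceous, Paleogene — 10 in all.

10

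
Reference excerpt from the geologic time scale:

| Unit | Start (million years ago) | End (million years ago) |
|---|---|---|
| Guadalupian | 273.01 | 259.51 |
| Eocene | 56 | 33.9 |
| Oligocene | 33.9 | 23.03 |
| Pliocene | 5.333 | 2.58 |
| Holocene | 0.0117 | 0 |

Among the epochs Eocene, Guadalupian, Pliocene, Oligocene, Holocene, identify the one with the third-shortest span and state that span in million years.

Oligocene, 10.87 million years

Start − end for each: Eocene 56 − 33.9 = 22.1; Guadalupian 273.01 − 259.51 = 13.5; Pliocene 5.333 − 2.58 = 2.753; Oligocene 33.9 − 23.03 = 10.87; Holocene 0.0117 − 0 = 0.0117.
Ranking these from shortest: Holocene < Pliocene < Oligocene < Guadalupian < Eocene.
Position 3 in that ranking is Oligocene, which lasted 10.87 Myr.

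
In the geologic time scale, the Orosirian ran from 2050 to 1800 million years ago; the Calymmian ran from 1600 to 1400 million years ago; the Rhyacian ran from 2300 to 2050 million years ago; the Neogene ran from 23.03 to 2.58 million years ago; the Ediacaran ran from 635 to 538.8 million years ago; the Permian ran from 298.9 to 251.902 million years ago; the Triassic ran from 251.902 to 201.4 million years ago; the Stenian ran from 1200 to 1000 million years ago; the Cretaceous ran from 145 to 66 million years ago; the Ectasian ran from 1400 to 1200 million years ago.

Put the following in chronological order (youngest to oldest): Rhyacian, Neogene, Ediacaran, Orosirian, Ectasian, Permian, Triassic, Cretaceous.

Sorting by start age (ascending Ma, since larger Ma = older): Neogene start 23.03, Cretaceous start 145, Triassic start 251.902, Permian start 298.9, Ediacaran start 635, Ectasian start 1400, Orosirian start 2050, Rhyacian start 2300.

Neogene → Cretaceous → Triassic → Permian → Ediacaran → Ectasian → Orosirian → Rhyacian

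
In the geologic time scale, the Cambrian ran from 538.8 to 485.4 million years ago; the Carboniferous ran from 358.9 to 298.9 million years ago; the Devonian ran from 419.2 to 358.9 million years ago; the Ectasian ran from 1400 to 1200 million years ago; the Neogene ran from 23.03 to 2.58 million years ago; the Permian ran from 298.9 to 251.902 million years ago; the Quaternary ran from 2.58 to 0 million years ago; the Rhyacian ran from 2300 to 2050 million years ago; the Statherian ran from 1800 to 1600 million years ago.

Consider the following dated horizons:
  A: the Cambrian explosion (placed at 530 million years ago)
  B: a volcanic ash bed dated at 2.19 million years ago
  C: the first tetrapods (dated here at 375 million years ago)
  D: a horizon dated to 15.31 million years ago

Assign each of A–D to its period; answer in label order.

A — Cambrian; B — Quaternary; C — Devonian; D — Neogene

Match each age against the start–end ranges in the excerpt: A = 530 Ma → Cambrian (538.8–485.4); B = 2.19 Ma → Quaternary (2.58–0); C = 375 Ma → Devonian (419.2–358.9); D = 15.31 Ma → Neogene (23.03–2.58).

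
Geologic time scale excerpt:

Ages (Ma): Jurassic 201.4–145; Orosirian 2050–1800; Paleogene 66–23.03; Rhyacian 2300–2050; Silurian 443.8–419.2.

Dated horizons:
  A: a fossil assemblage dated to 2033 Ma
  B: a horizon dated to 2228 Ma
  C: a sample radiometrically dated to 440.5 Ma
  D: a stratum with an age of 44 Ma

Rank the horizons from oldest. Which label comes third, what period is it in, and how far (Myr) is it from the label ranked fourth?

C, in the Silurian; 396.5 million years to D

Larger Ma means older, so oldest first: B 2228 > A 2033 > C 440.5 > D 44.
Counting 3 along gives C (440.5 Ma); the excerpt puts that inside the Silurian, 443.8–419.2 Ma.
Next in line is D (44 Ma), and 440.5 − 44 = 396.5 Myr.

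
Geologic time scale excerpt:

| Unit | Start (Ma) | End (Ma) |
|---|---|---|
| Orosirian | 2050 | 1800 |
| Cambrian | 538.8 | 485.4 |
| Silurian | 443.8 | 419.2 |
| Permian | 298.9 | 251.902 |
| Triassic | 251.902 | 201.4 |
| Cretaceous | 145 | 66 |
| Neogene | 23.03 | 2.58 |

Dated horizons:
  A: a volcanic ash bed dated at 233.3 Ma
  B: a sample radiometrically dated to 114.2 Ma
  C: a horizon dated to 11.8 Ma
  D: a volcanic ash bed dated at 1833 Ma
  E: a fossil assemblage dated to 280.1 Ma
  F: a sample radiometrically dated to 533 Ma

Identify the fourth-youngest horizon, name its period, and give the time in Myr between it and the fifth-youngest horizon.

E, in the Permian; 252.9 million years to F

Smaller Ma means younger, so youngest first: C 11.8 < B 114.2 < A 233.3 < E 280.1 < F 533 < D 1833.
Counting 4 along gives E (280.1 Ma); the excerpt puts that inside the Permian, 298.9–251.902 Ma.
Next in line is F (533 Ma), and 533 − 280.1 = 252.9 Myr.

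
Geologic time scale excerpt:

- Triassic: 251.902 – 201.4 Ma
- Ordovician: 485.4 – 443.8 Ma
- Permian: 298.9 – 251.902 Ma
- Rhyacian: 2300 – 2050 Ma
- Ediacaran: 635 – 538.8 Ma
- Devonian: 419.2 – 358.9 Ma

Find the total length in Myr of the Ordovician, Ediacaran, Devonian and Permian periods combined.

245.098 million years

Duration is start − end for each: (485.4 − 443.8) + (635 − 538.8) + (419.2 − 358.9) + (298.9 − 251.902).
That is 41.6 + 96.2 + 60.3 + 46.998, which totals 245.098 million years.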